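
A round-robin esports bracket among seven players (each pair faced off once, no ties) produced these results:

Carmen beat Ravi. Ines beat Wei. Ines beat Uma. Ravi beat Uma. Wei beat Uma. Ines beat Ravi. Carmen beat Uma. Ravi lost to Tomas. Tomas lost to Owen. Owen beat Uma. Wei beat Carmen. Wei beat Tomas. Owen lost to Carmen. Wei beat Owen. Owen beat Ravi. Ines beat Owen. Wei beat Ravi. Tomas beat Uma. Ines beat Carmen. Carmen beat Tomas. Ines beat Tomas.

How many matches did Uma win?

Uma's results: beat no one; lost to Ines, Owen, Tomas, Wei, Ravi, Carmen.
That is 0 wins.

0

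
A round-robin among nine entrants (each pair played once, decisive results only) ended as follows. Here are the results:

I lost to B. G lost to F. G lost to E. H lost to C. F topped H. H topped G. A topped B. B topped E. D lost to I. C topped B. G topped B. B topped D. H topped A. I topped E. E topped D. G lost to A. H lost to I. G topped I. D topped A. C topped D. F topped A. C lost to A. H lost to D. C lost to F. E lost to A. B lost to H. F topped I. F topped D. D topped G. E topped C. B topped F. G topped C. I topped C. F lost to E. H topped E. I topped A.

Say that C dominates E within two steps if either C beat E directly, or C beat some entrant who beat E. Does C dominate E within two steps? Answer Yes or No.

Yes

C did not beat E directly.
C beat B, D, H. Of those, B beat E.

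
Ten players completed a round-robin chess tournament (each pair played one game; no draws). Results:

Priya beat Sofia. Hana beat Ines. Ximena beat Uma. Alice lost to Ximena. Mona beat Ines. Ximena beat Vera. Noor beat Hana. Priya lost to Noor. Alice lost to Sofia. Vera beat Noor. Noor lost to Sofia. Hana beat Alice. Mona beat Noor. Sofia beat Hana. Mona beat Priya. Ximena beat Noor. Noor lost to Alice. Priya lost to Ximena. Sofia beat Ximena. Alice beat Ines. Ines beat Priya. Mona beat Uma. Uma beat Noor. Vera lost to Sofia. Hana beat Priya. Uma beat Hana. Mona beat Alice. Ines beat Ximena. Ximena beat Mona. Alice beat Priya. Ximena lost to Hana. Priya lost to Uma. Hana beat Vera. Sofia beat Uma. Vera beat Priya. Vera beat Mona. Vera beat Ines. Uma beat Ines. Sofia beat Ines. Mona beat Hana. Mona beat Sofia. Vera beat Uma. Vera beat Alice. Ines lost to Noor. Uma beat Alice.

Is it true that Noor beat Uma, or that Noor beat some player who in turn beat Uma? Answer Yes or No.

Noor did not beat Uma directly.
Noor beat Priya, Ines, Hana, but each of them lost to Uma. No two-step path.

No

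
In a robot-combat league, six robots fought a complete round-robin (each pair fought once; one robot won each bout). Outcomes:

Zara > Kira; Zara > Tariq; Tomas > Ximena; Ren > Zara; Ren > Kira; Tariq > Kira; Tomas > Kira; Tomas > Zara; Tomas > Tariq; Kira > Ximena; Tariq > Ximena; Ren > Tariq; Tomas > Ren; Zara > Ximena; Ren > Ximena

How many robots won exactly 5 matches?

1

Win totals: Zara 3, Ren 4, Tariq 2, Kira 1, Ximena 0, Tomas 5.
Exactly 5: Tomas — 1 robot.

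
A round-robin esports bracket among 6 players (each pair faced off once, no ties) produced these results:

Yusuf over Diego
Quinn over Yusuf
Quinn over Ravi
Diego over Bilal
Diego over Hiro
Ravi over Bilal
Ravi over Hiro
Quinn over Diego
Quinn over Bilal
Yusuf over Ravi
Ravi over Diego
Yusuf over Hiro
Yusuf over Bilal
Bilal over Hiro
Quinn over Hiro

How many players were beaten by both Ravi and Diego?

Ravi beat: Hiro, Diego, Bilal.
Diego beat: Hiro, Bilal.
Both beat: Hiro, Bilal — 2.

2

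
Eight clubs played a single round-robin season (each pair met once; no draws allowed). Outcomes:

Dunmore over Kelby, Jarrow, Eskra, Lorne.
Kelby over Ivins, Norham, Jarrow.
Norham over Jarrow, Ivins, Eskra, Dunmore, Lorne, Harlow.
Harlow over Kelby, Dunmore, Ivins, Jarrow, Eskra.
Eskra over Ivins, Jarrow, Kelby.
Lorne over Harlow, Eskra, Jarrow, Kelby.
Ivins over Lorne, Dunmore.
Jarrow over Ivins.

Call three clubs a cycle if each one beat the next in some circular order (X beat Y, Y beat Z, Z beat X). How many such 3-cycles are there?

Win totals: Eskra 3, Harlow 5, Jarrow 1, Norham 6, Ivins 2, Lorne 4, Kelby 3, Dunmore 4.
A club with w wins dominates both others in C(w,2) triples; summing gives 3 + 10 + 0 + 15 + 1 + 6 + 3 + 6 = 44 transitive triples.
Total triples C(8,3) = 56, so cyclic triples = 56 − 44 = 12.

12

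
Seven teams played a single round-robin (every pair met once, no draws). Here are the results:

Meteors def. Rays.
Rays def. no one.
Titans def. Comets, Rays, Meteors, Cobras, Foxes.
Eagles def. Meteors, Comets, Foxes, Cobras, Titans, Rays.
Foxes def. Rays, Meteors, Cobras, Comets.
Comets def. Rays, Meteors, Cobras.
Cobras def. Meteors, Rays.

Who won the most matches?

Win totals: Eagles 6, Cobras 2, Titans 5, Rays 0, Foxes 4, Meteors 1, Comets 3.
Eagles leads with 6 wins (next highest: 5).

Eagles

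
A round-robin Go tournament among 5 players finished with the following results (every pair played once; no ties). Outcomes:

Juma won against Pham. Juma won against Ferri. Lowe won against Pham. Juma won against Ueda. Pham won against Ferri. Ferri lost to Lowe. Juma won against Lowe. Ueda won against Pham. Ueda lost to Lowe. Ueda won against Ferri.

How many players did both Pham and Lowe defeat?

Pham beat: Ferri.
Lowe beat: Pham, Ueda, Ferri.
Both beat: Ferri — 1.

1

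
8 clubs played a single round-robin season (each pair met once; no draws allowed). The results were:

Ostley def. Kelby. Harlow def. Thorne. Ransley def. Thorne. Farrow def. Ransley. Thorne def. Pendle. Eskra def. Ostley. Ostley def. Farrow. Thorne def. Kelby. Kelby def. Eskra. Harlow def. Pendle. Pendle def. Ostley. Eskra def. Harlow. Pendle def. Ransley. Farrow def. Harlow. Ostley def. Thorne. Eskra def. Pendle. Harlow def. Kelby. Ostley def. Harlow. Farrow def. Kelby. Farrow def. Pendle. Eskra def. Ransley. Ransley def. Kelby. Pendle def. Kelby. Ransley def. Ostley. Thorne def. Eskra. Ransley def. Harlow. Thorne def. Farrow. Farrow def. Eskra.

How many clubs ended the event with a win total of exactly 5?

1

Win totals: Kelby 1, Eskra 4, Thorne 4, Ostley 4, Ransley 4, Pendle 3, Harlow 3, Farrow 5.
Exactly 5: Farrow — 1 club.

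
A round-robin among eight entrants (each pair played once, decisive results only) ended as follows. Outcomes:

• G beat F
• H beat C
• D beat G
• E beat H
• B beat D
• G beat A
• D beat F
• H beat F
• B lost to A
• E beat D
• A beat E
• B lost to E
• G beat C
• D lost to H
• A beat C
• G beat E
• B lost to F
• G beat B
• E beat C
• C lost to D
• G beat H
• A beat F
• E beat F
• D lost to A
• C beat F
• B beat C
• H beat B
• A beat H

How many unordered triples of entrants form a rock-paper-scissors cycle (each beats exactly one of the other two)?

Win totals: A 6, B 2, C 1, D 3, E 5, F 1, G 6, H 4.
An entrant with w wins dominates both others in C(w,2) triples; summing gives 15 + 1 + 0 + 3 + 10 + 0 + 15 + 6 = 50 transitive triples.
Total triples C(8,3) = 56, so cyclic triples = 56 − 50 = 6.

6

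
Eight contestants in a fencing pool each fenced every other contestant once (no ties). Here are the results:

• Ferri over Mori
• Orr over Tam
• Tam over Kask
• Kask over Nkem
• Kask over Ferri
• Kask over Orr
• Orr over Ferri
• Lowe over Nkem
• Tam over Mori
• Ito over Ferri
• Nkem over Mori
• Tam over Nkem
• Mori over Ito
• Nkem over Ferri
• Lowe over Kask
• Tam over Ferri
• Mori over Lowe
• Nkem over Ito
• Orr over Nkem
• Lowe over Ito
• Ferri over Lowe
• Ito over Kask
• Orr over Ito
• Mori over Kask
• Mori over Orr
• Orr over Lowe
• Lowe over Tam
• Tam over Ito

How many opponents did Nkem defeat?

3

Nkem's results: beat Ito, Ferri, Mori; lost to Tam, Lowe, Kask, Orr.
That is 3 wins.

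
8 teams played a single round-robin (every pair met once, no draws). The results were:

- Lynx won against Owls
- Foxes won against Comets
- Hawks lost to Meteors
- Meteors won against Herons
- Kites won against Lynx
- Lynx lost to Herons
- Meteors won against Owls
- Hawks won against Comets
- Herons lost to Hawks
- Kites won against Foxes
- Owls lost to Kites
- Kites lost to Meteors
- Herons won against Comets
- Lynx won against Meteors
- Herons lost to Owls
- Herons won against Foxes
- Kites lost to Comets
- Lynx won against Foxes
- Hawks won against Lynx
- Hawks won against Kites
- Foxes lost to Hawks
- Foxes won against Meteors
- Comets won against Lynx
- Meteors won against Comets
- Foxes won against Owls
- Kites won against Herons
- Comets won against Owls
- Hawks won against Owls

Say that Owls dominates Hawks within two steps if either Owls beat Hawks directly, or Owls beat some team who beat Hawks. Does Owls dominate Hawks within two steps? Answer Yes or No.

No

Owls did not beat Hawks directly.
Owls beat Herons, but each of them lost to Hawks. No two-step path.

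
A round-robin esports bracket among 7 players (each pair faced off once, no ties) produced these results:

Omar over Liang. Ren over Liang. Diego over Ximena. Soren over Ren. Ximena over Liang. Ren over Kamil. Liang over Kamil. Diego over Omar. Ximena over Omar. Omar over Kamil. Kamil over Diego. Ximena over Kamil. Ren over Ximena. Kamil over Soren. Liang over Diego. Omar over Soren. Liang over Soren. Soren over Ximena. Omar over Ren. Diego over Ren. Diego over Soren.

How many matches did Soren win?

Soren's results: beat Ren, Ximena; lost to Omar, Diego, Kamil, Liang.
That is 2 wins.

2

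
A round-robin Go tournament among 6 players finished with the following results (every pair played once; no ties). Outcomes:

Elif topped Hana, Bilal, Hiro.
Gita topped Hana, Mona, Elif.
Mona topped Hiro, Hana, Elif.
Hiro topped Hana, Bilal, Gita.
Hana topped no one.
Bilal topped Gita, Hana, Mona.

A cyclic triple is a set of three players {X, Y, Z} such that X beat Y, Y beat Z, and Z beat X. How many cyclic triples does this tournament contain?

Win totals: Gita 3, Elif 3, Hiro 3, Mona 3, Bilal 3, Hana 0.
A player with w wins dominates both others in C(w,2) triples; summing gives 3 + 3 + 3 + 3 + 3 + 0 = 15 transitive triples.
Total triples C(6,3) = 20, so cyclic triples = 20 − 15 = 5.

5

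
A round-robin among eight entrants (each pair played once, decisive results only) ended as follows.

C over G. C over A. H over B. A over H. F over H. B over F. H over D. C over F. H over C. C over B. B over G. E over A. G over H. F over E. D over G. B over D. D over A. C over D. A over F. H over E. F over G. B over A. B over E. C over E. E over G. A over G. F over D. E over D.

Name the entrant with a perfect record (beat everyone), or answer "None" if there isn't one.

None

Highest win total is C with 6 (out of 7 possible).
C lost to H, so no entrant went undefeated.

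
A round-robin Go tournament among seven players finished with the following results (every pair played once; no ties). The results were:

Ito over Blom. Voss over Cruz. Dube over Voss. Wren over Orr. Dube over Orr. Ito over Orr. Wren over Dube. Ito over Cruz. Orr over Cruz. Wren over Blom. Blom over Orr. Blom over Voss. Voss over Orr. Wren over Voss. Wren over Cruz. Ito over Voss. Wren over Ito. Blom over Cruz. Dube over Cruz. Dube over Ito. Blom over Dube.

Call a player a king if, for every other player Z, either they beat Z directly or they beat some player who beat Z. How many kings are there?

1

Voss cannot reach Wren, Dube, Blom, Ito in two steps.
Orr cannot reach Voss, Wren, Dube, Blom, Ito in two steps.
Wren reaches everyone (king).
Dube cannot reach Wren in two steps.
Cruz cannot reach Voss, Orr, Wren, Dube, Blom, Ito in two steps.
Blom cannot reach Wren in two steps.
Ito cannot reach Wren in two steps.
Kings: Wren — 1.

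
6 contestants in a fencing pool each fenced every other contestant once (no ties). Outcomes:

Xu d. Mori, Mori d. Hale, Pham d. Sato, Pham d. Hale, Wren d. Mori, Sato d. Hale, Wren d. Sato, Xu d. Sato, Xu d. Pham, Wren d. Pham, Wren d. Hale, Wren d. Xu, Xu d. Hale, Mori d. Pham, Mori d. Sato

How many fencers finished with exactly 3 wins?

1

Win totals: Sato 1, Xu 4, Pham 2, Hale 0, Wren 5, Mori 3.
Exactly 3: Mori — 1 fencer.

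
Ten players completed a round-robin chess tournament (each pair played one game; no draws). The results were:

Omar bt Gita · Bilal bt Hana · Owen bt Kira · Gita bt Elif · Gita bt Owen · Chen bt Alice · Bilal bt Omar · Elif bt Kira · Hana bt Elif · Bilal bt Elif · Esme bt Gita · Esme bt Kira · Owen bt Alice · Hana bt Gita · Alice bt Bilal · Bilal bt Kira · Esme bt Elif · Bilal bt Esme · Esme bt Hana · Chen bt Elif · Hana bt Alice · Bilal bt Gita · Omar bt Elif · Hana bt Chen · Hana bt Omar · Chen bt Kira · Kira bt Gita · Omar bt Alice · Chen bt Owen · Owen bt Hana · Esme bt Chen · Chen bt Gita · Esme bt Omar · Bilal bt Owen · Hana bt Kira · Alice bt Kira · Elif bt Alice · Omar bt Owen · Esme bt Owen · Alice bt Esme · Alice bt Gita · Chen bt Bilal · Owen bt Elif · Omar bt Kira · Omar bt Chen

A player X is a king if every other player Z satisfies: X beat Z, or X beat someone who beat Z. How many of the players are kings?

Esme reaches everyone (king).
Kira cannot reach Esme, Bilal, Hana, Alice, Chen, Omar in two steps.
Bilal reaches everyone (king).
Hana reaches everyone (king).
Alice reaches everyone (king).
Elif cannot reach Hana, Chen, Owen, Omar in two steps.
Chen reaches everyone (king).
Owen reaches everyone (king).
Omar reaches everyone (king).
Gita cannot reach Esme, Bilal, Chen, Omar in two steps.
Kings: Esme, Bilal, Hana, Alice, Chen, Owen, Omar — 7.

7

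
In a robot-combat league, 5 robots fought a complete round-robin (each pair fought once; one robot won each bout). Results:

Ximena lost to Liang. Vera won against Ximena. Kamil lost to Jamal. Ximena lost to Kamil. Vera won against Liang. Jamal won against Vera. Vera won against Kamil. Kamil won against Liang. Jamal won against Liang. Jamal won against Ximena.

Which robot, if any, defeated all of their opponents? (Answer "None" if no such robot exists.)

Jamal

Jamal has 4 wins out of 4 opponents — a perfect record.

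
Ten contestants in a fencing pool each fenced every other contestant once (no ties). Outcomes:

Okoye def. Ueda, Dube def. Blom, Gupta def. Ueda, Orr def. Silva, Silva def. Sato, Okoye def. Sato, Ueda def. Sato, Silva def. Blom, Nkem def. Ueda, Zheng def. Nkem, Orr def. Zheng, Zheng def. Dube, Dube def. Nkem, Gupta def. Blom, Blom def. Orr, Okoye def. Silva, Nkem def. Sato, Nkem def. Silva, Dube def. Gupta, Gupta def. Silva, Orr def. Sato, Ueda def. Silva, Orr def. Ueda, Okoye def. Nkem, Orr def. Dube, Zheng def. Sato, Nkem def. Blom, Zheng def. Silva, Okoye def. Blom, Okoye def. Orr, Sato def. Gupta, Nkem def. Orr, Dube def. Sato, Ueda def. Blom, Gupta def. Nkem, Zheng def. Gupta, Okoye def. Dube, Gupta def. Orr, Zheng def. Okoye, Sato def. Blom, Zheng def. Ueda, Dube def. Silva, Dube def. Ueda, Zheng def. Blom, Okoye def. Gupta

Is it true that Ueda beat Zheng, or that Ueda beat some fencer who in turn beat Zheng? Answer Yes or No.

Ueda did not beat Zheng directly.
Ueda beat Blom, Silva, Sato, but each of them lost to Zheng. No two-step path.

No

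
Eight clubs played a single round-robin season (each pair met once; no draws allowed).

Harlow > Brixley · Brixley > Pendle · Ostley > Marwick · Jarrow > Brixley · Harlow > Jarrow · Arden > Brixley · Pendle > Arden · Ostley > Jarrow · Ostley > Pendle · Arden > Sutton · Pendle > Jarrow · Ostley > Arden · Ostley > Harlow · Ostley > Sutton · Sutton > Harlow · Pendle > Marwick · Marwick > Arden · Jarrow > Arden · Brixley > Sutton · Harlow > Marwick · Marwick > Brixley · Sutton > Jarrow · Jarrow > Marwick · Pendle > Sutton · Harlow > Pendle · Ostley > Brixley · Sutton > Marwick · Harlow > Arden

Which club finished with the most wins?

Win totals: Jarrow 3, Arden 2, Harlow 5, Sutton 3, Pendle 4, Marwick 2, Brixley 2, Ostley 7.
Ostley leads with 7 wins (next highest: 5).

Ostley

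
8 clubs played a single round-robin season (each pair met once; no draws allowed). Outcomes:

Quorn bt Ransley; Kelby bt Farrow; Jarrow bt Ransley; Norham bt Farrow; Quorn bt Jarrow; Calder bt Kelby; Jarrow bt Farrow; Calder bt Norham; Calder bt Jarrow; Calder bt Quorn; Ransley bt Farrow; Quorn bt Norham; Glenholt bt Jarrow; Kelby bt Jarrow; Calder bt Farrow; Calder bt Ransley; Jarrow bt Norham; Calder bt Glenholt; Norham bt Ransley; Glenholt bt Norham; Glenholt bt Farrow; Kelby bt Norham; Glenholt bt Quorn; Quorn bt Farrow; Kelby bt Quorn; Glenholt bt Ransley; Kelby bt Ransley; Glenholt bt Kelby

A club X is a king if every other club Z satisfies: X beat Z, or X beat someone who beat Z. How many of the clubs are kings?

1

Norham cannot reach Glenholt, Quorn, Calder, Kelby, Jarrow in two steps.
Farrow cannot reach Norham, Glenholt, Quorn, Calder, Kelby, Jarrow, Ransley in two steps.
Glenholt cannot reach Calder in two steps.
Quorn cannot reach Glenholt, Calder, Kelby in two steps.
Calder reaches everyone (king).
Kelby cannot reach Glenholt, Calder in two steps.
Jarrow cannot reach Glenholt, Quorn, Calder, Kelby in two steps.
Ransley cannot reach Norham, Glenholt, Quorn, Calder, Kelby, Jarrow in two steps.
Kings: Calder — 1.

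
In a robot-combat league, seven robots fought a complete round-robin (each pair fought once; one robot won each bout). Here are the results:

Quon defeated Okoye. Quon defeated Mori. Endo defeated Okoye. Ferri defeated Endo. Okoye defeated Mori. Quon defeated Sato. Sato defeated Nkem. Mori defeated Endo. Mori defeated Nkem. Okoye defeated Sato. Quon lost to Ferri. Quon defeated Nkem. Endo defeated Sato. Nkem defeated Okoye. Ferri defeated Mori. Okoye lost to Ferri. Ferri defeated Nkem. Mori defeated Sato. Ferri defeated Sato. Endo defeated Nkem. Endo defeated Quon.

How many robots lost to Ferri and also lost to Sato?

Ferri beat: Okoye, Sato, Mori, Quon, Nkem, Endo.
Sato beat: Nkem.
Both beat: Nkem — 1.

1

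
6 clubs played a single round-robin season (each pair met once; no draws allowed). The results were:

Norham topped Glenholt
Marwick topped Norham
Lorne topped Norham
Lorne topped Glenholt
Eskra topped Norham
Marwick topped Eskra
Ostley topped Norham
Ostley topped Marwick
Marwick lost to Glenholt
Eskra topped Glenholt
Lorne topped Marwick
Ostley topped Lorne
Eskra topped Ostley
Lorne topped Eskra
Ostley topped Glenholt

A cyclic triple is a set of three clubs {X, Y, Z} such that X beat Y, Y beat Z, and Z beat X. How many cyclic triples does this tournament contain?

4

Of the C(6,3) = 20 triples, the cyclic ones are: {Norham, Glenholt, Marwick}; {Glenholt, Marwick, Eskra}; {Marwick, Eskra, Ostley}; {Eskra, Ostley, Lorne}.
That is 4.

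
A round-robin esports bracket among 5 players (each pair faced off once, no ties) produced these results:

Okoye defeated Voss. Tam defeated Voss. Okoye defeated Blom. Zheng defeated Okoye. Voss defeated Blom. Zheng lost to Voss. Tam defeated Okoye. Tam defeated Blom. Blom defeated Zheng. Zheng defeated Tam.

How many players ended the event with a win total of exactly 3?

Win totals: Zheng 2, Voss 2, Okoye 2, Tam 3, Blom 1.
Exactly 3: Tam — 1 player.

1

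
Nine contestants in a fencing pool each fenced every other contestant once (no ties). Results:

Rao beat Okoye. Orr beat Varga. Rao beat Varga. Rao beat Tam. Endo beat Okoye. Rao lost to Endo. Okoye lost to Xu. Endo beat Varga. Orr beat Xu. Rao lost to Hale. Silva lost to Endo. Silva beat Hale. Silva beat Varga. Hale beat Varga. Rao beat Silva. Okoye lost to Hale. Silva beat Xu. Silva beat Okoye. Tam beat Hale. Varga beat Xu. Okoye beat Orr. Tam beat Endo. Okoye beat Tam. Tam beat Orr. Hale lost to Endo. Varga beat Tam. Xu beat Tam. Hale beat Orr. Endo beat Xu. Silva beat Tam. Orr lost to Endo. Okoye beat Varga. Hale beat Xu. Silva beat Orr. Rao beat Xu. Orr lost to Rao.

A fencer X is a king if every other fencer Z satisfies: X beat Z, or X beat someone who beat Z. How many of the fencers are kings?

4

Okoye cannot reach Silva, Rao in two steps.
Endo reaches everyone (king).
Silva reaches everyone (king).
Tam reaches everyone (king).
Orr cannot reach Endo, Silva, Rao, Hale in two steps.
Rao reaches everyone (king).
Xu cannot reach Silva, Rao in two steps.
Hale cannot reach Endo in two steps.
Varga cannot reach Silva, Rao in two steps.
Kings: Endo, Silva, Tam, Rao — 4.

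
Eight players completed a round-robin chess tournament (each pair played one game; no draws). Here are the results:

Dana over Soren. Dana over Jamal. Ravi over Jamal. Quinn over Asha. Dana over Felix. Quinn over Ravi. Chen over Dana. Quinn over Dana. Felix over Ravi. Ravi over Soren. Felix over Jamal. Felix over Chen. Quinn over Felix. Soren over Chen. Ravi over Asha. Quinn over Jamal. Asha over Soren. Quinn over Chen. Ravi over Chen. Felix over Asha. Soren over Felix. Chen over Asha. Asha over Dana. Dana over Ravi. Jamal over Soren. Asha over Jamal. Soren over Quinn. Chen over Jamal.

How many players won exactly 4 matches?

3

Win totals: Asha 3, Quinn 6, Soren 3, Jamal 1, Dana 4, Ravi 4, Felix 4, Chen 3.
Exactly 4: Dana, Ravi, Felix — 3 players.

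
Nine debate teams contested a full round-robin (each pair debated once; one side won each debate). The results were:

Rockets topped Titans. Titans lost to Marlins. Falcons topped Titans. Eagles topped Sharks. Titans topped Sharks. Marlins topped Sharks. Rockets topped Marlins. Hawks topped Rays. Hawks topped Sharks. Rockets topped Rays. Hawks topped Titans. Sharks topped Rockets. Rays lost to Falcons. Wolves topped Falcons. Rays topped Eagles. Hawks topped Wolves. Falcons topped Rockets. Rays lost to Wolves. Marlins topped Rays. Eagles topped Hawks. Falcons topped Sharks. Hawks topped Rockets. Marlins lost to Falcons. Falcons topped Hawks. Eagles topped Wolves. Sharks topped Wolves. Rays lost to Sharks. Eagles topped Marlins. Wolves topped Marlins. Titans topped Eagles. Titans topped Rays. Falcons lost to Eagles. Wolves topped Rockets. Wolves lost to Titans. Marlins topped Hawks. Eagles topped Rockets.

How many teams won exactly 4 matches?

Win totals: Eagles 6, Wolves 4, Sharks 3, Marlins 4, Rays 1, Hawks 5, Falcons 6, Titans 4, Rockets 3.
Exactly 4: Wolves, Marlins, Titans — 3 teams.

3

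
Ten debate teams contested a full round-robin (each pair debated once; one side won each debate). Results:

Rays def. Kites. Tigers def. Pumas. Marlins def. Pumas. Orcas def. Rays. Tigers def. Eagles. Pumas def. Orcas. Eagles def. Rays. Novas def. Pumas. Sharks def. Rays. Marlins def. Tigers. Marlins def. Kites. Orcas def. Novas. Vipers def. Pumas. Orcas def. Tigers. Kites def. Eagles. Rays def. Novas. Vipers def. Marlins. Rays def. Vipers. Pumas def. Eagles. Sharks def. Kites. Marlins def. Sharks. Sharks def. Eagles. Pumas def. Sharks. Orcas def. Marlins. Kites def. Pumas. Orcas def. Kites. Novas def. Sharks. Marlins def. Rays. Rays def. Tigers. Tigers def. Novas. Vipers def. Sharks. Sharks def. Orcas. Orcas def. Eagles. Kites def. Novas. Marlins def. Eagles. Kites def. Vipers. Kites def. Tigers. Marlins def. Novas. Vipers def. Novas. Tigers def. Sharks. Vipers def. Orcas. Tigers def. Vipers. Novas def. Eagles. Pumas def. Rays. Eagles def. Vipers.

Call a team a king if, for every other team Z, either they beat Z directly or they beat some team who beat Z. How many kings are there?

Tigers reaches everyone (king).
Orcas reaches everyone (king).
Sharks reaches everyone (king).
Vipers reaches everyone (king).
Novas cannot reach Tigers, Marlins in two steps.
Kites reaches everyone (king).
Rays reaches everyone (king).
Marlins reaches everyone (king).
Eagles reaches everyone (king).
Pumas reaches everyone (king).
Kings: Tigers, Orcas, Sharks, Vipers, Kites, Rays, Marlins, Eagles, Pumas — 9.

9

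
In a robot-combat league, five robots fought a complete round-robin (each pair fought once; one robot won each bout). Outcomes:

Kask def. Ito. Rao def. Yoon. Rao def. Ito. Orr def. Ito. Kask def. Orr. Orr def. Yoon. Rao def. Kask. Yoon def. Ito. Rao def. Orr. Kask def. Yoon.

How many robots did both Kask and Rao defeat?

Kask beat: Ito, Yoon, Orr.
Rao beat: Kask, Ito, Yoon, Orr.
Both beat: Ito, Yoon, Orr — 3.

3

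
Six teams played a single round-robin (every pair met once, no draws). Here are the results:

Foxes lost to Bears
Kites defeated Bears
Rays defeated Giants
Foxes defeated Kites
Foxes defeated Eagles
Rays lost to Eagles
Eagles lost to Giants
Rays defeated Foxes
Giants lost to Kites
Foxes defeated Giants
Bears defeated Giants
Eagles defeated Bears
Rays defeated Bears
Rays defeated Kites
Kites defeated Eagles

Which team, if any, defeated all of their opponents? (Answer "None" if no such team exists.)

None

Highest win total is Rays with 4 (out of 5 possible).
Rays lost to Eagles, so no team went undefeated.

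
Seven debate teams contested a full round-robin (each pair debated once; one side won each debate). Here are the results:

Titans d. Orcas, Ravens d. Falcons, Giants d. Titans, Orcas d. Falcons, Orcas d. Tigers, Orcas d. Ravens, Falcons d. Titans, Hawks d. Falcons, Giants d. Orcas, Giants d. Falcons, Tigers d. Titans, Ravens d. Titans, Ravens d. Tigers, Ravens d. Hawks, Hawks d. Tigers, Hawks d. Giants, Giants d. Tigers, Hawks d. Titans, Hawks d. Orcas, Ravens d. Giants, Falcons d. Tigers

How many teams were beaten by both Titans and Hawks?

1

Titans beat: Orcas.
Hawks beat: Orcas, Falcons, Tigers, Giants, Titans.
Both beat: Orcas — 1.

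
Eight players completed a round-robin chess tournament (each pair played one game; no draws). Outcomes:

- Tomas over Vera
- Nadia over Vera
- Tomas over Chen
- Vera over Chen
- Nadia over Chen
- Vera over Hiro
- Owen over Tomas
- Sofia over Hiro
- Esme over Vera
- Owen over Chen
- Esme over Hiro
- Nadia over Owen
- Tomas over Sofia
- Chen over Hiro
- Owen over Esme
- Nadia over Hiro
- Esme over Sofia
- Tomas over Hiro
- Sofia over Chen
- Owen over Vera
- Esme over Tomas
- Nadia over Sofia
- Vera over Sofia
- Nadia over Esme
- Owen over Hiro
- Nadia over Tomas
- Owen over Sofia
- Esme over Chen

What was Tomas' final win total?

4

Tomas' results: beat Vera, Hiro, Chen, Sofia; lost to Owen, Esme, Nadia.
That is 4 wins.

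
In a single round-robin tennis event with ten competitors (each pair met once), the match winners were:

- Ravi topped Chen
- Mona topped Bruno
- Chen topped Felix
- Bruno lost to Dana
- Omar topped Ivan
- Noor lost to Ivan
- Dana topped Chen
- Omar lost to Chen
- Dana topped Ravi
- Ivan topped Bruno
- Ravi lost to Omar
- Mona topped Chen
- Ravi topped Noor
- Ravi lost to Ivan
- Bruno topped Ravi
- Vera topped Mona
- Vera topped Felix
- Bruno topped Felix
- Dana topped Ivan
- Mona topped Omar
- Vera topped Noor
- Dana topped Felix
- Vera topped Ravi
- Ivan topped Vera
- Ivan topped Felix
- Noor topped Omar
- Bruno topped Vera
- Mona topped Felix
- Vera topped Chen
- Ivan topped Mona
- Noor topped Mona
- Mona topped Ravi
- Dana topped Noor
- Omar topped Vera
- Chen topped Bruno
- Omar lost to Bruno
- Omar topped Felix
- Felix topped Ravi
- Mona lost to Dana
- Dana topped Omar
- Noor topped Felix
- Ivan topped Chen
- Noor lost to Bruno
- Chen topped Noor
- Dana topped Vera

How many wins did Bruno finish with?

5

Bruno's results: beat Ravi, Vera, Omar, Noor, Felix; lost to Ivan, Mona, Chen, Dana.
That is 5 wins.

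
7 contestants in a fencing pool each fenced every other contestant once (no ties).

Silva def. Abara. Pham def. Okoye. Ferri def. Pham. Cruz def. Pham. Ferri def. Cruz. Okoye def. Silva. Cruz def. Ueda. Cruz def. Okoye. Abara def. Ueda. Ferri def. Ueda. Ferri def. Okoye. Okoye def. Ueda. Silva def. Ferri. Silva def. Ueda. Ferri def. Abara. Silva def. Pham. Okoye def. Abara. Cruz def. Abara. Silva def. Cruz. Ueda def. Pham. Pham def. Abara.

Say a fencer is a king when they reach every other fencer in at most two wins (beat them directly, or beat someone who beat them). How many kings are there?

3

Pham cannot reach Ferri, Cruz in two steps.
Abara cannot reach Okoye, Ferri, Cruz, Silva in two steps.
Okoye reaches everyone (king).
Ferri reaches everyone (king).
Ueda cannot reach Ferri, Cruz, Silva in two steps.
Cruz cannot reach Ferri in two steps.
Silva reaches everyone (king).
Kings: Okoye, Ferri, Silva — 3.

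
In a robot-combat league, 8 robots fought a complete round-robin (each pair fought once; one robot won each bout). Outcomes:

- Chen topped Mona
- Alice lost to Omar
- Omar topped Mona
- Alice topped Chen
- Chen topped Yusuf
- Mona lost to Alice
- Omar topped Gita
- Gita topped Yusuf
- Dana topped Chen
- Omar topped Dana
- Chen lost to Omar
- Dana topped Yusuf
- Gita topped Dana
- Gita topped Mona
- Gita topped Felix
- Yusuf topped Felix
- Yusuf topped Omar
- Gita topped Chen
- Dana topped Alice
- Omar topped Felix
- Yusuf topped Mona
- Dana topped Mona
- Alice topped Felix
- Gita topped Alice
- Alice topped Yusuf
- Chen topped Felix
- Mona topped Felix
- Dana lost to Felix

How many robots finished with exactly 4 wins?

Win totals: Yusuf 3, Chen 3, Gita 6, Dana 4, Felix 1, Omar 6, Mona 1, Alice 4.
Exactly 4: Dana, Alice — 2 robots.

2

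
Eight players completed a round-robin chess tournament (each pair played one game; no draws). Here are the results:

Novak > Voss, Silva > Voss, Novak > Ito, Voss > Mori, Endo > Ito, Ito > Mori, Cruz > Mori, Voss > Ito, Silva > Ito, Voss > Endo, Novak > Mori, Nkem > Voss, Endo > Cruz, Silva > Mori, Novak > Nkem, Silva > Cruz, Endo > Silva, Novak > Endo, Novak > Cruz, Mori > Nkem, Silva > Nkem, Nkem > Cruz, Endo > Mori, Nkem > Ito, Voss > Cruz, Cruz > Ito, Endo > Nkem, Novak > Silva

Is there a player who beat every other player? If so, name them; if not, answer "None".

Novak

Novak has 7 wins out of 7 opponents — a perfect record.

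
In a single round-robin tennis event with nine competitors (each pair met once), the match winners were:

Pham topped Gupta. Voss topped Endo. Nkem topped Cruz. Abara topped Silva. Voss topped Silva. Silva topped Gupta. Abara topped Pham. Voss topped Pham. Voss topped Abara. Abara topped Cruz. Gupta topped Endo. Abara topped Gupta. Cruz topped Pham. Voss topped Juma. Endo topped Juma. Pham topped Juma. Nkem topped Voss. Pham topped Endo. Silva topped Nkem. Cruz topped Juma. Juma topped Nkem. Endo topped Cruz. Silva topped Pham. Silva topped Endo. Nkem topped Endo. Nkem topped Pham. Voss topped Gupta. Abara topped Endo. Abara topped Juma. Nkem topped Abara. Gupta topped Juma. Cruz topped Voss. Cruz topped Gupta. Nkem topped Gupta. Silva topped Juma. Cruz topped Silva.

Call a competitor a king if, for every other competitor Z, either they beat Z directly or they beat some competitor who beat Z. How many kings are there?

5

Voss reaches everyone (king).
Abara reaches everyone (king).
Gupta cannot reach Voss, Abara, Silva, Pham in two steps.
Nkem reaches everyone (king).
Juma cannot reach Silva in two steps.
Silva reaches everyone (king).
Cruz reaches everyone (king).
Endo cannot reach Abara in two steps.
Pham cannot reach Voss, Abara, Silva in two steps.
Kings: Voss, Abara, Nkem, Silva, Cruz — 5.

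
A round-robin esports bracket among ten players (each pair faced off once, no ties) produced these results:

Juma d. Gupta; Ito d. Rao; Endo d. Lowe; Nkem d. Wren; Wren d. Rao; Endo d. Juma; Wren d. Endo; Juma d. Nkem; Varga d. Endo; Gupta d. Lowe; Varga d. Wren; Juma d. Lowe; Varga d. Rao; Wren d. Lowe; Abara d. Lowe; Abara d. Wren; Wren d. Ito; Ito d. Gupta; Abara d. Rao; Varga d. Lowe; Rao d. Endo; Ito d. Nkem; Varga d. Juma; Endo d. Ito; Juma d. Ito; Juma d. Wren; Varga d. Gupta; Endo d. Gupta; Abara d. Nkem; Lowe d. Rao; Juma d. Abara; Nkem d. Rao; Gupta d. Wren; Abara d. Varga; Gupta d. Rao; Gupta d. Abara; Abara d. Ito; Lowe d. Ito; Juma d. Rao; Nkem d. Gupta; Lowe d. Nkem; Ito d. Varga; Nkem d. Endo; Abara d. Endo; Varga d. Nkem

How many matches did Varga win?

7

Varga's results: beat Juma, Rao, Gupta, Wren, Lowe, Endo, Nkem; lost to Ito, Abara.
That is 7 wins.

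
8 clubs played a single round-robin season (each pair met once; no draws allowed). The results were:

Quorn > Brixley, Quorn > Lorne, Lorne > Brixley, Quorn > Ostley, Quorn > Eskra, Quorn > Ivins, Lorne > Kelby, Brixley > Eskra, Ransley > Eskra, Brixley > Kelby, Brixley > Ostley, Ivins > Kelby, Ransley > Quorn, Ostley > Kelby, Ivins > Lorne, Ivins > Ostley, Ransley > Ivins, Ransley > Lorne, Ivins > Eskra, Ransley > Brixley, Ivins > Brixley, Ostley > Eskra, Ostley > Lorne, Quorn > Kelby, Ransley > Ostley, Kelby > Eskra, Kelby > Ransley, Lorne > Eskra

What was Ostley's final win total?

3

Ostley's results: beat Kelby, Eskra, Lorne; lost to Quorn, Ransley, Ivins, Brixley.
That is 3 wins.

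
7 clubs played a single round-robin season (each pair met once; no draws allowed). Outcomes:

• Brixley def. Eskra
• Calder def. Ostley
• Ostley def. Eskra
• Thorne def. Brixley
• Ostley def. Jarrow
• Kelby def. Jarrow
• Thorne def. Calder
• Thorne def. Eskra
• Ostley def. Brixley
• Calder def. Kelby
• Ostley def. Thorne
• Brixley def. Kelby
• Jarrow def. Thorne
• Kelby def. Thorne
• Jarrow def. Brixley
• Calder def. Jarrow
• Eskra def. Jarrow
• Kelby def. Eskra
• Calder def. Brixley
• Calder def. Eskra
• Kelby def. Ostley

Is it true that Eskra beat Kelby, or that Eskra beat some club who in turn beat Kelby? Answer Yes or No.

Eskra did not beat Kelby directly.
Eskra beat Jarrow, but each of them lost to Kelby. No two-step path.

No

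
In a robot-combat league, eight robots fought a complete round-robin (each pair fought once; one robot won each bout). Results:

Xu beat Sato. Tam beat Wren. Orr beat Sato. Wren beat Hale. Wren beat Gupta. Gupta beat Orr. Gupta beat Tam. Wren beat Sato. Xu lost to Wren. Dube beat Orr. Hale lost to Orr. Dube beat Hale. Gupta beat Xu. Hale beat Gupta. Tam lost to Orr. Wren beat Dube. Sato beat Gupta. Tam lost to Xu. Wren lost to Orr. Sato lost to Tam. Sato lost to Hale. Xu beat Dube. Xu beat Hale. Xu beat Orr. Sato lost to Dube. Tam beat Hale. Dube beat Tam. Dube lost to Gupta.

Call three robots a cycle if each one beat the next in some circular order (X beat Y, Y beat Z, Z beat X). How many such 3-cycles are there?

14

Win totals: Orr 4, Wren 5, Hale 2, Sato 1, Gupta 4, Xu 5, Tam 3, Dube 4.
A robot with w wins dominates both others in C(w,2) triples; summing gives 6 + 10 + 1 + 0 + 6 + 10 + 3 + 6 = 42 transitive triples.
Total triples C(8,3) = 56, so cyclic triples = 56 − 42 = 14.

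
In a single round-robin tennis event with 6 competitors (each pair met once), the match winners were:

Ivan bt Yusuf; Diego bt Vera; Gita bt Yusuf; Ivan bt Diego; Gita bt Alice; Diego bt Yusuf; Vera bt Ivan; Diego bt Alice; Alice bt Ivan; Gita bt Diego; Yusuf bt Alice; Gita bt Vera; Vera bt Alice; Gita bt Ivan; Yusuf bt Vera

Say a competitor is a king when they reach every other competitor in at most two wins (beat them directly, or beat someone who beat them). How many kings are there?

1

Alice cannot reach Vera, Gita in two steps.
Vera cannot reach Gita in two steps.
Diego cannot reach Gita in two steps.
Gita reaches everyone (king).
Yusuf cannot reach Diego, Gita in two steps.
Ivan cannot reach Gita in two steps.
Kings: Gita — 1.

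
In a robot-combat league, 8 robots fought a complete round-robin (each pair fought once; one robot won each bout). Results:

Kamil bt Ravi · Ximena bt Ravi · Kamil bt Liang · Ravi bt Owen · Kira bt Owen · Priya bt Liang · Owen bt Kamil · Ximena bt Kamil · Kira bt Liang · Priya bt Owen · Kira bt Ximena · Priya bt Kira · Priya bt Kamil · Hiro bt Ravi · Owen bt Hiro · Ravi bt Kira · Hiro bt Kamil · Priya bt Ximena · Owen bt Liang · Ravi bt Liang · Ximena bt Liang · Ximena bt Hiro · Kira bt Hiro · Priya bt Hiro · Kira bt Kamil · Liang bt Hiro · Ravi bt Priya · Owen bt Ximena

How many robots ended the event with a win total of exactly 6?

Win totals: Hiro 2, Kamil 2, Liang 1, Priya 6, Ravi 4, Ximena 4, Kira 5, Owen 4.
Exactly 6: Priya — 1 robot.

1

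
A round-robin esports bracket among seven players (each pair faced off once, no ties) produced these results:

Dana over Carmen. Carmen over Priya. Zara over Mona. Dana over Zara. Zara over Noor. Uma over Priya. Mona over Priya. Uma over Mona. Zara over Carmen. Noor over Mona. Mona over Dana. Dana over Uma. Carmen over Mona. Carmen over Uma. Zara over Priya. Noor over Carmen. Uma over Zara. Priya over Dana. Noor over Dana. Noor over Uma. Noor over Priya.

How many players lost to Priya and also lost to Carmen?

0

Priya beat: Dana.
Carmen beat: Mona, Priya, Uma.
No one was beaten by both.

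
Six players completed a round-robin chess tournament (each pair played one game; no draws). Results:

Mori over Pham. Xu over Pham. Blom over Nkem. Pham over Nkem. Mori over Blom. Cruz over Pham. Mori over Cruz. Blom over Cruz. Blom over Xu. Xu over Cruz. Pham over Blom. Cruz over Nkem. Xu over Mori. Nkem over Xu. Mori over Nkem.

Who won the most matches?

Win totals: Blom 3, Cruz 2, Nkem 1, Mori 4, Pham 2, Xu 3.
Mori leads with 4 wins (next highest: 3).

Mori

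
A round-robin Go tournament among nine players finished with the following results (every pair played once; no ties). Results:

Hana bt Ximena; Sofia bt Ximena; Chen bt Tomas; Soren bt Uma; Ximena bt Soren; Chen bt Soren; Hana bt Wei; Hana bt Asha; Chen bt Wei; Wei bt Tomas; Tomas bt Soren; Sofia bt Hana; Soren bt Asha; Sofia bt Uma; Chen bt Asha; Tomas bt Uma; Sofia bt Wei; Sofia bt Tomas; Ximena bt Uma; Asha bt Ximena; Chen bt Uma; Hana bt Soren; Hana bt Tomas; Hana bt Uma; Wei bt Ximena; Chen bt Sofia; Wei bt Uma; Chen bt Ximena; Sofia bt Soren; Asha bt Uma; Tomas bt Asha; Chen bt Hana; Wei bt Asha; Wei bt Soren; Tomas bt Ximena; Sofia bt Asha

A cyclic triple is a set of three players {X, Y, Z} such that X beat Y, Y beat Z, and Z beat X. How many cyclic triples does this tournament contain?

Win totals: Hana 6, Soren 2, Sofia 7, Asha 2, Chen 8, Ximena 2, Uma 0, Wei 5, Tomas 4.
A player with w wins dominates both others in C(w,2) triples; summing gives 15 + 1 + 21 + 1 + 28 + 1 + 0 + 10 + 6 = 83 transitive triples.
Total triples C(9,3) = 84, so cyclic triples = 84 − 83 = 1.

1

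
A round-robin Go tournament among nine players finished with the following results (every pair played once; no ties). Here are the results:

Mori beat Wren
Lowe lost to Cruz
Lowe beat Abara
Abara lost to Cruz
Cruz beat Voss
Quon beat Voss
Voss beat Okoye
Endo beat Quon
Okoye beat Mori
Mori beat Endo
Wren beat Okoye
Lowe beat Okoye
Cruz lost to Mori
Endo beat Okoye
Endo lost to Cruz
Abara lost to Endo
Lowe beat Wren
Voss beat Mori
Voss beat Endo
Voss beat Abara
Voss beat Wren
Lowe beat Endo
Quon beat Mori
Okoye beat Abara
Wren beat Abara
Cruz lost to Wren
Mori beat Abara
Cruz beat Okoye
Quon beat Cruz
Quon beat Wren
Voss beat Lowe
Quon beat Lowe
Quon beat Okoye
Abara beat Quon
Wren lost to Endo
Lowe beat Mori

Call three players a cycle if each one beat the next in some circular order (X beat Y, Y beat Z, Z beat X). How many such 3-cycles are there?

18

Win totals: Cruz 5, Abara 1, Wren 3, Okoye 2, Voss 6, Mori 4, Lowe 5, Quon 6, Endo 4.
A player with w wins dominates both others in C(w,2) triples; summing gives 10 + 0 + 3 + 1 + 15 + 6 + 10 + 15 + 6 = 66 transitive triples.
Total triples C(9,3) = 84, so cyclic triples = 84 − 66 = 18.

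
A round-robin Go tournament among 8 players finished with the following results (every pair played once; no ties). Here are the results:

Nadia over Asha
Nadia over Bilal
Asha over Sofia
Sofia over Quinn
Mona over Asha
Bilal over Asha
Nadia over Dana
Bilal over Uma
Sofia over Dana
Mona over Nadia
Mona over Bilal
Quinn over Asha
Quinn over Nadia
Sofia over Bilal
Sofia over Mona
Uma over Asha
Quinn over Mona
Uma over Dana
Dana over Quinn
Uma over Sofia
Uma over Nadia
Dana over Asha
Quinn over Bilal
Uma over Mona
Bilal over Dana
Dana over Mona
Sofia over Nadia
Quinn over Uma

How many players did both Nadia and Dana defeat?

Nadia beat: Asha, Dana, Bilal.
Dana beat: Mona, Quinn, Asha.
Both beat: Asha — 1.

1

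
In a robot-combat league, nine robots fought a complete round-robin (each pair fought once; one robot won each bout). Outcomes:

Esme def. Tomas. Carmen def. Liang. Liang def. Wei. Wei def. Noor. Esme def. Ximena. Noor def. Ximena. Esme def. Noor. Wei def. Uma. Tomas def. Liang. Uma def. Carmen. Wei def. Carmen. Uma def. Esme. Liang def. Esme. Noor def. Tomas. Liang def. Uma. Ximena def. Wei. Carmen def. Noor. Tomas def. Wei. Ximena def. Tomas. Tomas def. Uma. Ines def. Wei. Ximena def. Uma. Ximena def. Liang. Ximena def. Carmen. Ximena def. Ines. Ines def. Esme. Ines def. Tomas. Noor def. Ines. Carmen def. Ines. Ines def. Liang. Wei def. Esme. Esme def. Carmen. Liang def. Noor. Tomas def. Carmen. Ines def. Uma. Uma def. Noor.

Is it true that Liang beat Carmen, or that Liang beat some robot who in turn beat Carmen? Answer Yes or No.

Yes

Liang did not beat Carmen directly.
Liang beat Wei, Uma, Noor, Esme. Of those, Wei beat Carmen.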